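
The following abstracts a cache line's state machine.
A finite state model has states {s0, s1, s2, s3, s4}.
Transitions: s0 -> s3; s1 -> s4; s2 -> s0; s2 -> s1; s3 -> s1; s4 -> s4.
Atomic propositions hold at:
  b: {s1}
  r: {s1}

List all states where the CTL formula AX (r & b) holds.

Sat(r & b) = {s1}
Sat(AX (r & b)) = {s : every successor in {s1}} = {s3}

{s3}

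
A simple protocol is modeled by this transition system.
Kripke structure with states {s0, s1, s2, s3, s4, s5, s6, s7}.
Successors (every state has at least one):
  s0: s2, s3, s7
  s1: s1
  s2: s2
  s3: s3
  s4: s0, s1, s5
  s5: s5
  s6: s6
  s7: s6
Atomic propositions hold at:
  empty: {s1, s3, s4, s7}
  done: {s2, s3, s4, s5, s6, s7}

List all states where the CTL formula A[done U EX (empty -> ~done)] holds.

Sat(~done) = {s0, s1}
Sat(empty -> ~done) = {s0, s1, s2, s5, s6}
Sat(EX (empty -> ~done)) = {s : some successor in {s0, s1, s2, s5, s6}} = {s0, s1, s2, s4, s5, s6, s7}
A[done U EX (empty -> ~done)]: least fixpoint, start Z0 = Sat(EX (empty -> ~done)) = {s0, s1, s2, s4, s5, s6, s7}, add states in Sat(done) with every successor in Z. Already a fixed point.
Sat(A[done U EX (empty -> ~done)]) = {s0, s1, s2, s4, s5, s6, s7}

{s0, s1, s2, s4, s5, s6, s7}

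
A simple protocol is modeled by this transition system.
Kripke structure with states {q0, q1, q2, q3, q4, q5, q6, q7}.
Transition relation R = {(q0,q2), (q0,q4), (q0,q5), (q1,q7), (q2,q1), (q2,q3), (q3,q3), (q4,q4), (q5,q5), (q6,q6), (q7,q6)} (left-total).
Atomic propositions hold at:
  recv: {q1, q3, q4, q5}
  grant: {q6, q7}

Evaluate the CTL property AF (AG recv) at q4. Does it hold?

AG recv: greatest fixpoint, start Z0 = {q1, q3, q4, q5}, keep only states in Sat with every successor in Z. Z1 = {q3, q4, q5}; fixed.
Sat(AG recv) = {q3, q4, q5}
AF (AG recv): least fixpoint, start Z0 = {q3, q4, q5}, add states with every successor in Z. Already a fixed point.
Sat(AF (AG recv)) = {q3, q4, q5}
q4 ∈ Sat(AF (AG recv)) = {q3, q4, q5}, so the formula holds at q4.

Yes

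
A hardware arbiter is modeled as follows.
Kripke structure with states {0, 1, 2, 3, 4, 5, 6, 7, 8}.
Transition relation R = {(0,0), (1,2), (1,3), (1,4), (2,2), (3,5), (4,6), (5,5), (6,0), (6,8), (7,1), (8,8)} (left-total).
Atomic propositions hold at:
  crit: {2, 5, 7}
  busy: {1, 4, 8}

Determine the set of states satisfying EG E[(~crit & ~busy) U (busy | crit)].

Sat(~crit) = {0, 1, 3, 4, 6, 8}
Sat(~busy) = {0, 2, 3, 5, 6, 7}
Sat(~crit & ~busy) = {0, 3, 6}
Sat(busy | crit) = {1, 2, 4, 5, 7, 8}
E[(~crit & ~busy) U (busy | crit)]: least fixpoint, start Z0 = Sat((busy | crit)) = {1, 2, 4, 5, 7, 8}, add states in Sat(~crit & ~busy) with some successor in Z. Z1 = {1, 2, 3, 4, 5, 6, 7, 8}; fixed.
Sat(E[(~crit & ~busy) U (busy | crit)]) = {1, 2, 3, 4, 5, 6, 7, 8}
EG E[(~crit & ~busy) U (busy | crit)]: greatest fixpoint, start Z0 = {1, 2, 3, 4, 5, 6, 7, 8}, keep only states in Sat with some successor in Z. Already a fixed point.
Sat(EG E[(~crit & ~busy) U (busy | crit)]) = {1, 2, 3, 4, 5, 6, 7, 8}

{1, 2, 3, 4, 5, 6, 7, 8}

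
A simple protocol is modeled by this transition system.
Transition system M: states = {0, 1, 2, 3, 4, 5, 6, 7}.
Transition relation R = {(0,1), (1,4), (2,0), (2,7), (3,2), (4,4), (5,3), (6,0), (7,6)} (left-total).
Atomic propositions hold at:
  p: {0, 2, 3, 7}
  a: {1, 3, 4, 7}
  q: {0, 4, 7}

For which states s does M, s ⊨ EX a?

Sat(EX a) = {s : some successor in {1, 3, 4, 7}} = {0, 1, 2, 4, 5}

{0, 1, 2, 4, 5}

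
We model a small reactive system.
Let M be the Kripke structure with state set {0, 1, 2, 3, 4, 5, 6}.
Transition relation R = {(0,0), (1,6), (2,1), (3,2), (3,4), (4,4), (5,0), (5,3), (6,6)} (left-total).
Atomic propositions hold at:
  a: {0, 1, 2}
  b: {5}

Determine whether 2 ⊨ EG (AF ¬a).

Sat(¬a) = {3, 4, 5, 6}
AF ¬a: least fixpoint, start Z0 = {3, 4, 5, 6}, add states with every successor in Z. Z1 = {1, 3, 4, 5, 6}; Z2 = {1, 2, 3, 4, 5, 6}; fixed.
Sat(AF ¬a) = {1, 2, 3, 4, 5, 6}
EG (AF ¬a): greatest fixpoint, start Z0 = {1, 2, 3, 4, 5, 6}, keep only states in Sat with some successor in Z. Already a fixed point.
Sat(EG (AF ¬a)) = {1, 2, 3, 4, 5, 6}
2 ∈ Sat(EG (AF ¬a)) = {1, 2, 3, 4, 5, 6}, so the formula holds at 2.

Yes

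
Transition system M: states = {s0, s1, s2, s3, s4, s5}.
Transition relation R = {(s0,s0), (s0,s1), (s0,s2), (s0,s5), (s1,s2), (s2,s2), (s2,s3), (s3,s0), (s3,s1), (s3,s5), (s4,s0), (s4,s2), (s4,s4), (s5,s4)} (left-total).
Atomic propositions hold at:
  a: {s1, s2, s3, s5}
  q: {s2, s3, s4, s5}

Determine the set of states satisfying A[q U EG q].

EG q: greatest fixpoint, start Z0 = {s2, s3, s4, s5}, keep only states in Sat with some successor in Z. Already a fixed point.
Sat(EG q) = {s2, s3, s4, s5}
A[q U EG q]: least fixpoint, start Z0 = Sat(EG q) = {s2, s3, s4, s5}, add states in Sat(q) with every successor in Z. Already a fixed point.
Sat(A[q U EG q]) = {s2, s3, s4, s5}

{s2, s3, s4, s5}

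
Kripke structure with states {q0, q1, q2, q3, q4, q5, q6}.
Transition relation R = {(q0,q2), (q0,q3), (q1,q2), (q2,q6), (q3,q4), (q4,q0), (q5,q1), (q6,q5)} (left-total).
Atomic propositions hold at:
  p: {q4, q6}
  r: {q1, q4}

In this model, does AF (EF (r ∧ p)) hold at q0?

Sat(r ∧ p) = {q4}
EF (r ∧ p): least fixpoint, start Z0 = {q4}, add states with some successor in Z. Z1 = {q3, q4}; Z2 = {q0, q3, q4}; fixed.
Sat(EF (r ∧ p)) = {q0, q3, q4}
AF (EF (r ∧ p)): least fixpoint, start Z0 = {q0, q3, q4}, add states with every successor in Z. Already a fixed point.
Sat(AF (EF (r ∧ p))) = {q0, q3, q4}
q0 ∈ Sat(AF (EF (r ∧ p))) = {q0, q3, q4}, so the formula holds at q0.

Yes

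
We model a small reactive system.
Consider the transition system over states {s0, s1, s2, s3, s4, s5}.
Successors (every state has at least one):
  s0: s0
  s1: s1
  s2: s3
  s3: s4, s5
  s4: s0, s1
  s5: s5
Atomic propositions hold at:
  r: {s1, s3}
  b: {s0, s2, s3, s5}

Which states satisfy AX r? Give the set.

Sat(AX r) = {s : every successor in {s1, s3}} = {s1, s2}

{s1, s2}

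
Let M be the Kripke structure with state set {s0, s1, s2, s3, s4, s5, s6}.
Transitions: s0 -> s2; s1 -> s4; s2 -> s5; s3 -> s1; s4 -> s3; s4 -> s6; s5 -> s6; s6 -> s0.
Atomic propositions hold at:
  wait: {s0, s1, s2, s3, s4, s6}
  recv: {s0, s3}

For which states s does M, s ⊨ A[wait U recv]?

A[wait U recv]: least fixpoint, start Z0 = Sat(recv) = {s0, s3}, add states in Sat(wait) with every successor in Z. Z1 = {s0, s3, s6}; Z2 = {s0, s3, s4, s6}; Z3 = {s0, s1, s3, s4, s6}; fixed.
Sat(A[wait U recv]) = {s0, s1, s3, s4, s6}

{s0, s1, s3, s4, s6}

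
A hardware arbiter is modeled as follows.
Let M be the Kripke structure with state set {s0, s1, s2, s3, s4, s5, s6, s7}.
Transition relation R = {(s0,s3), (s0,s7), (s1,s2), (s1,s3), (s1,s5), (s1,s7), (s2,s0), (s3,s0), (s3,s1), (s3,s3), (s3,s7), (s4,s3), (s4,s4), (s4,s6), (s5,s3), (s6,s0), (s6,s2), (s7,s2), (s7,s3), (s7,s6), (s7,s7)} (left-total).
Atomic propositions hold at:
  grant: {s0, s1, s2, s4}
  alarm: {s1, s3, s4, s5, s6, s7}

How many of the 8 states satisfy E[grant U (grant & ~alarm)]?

Sat(~alarm) = {s0, s2}
Sat(grant & ~alarm) = {s0, s2}
E[grant U (grant & ~alarm)]: least fixpoint, start Z0 = Sat((grant & ~alarm)) = {s0, s2}, add states in Sat(grant) with some successor in Z. Z1 = {s0, s1, s2}; fixed.
Sat(E[grant U (grant & ~alarm)]) = {s0, s1, s2}
|Sat(E[grant U (grant & ~alarm)])| = |{s0, s1, s2}| = 3.

3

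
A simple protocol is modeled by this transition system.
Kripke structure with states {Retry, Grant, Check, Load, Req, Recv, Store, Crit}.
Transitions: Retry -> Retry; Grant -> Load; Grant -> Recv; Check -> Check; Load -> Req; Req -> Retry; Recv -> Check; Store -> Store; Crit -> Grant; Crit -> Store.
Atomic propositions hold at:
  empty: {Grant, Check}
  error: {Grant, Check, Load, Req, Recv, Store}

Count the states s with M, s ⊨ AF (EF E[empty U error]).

7

E[empty U error]: least fixpoint, start Z0 = Sat(error) = {Grant, Check, Load, Req, Recv, Store}, add states in Sat(empty) with some successor in Z. Already a fixed point.
Sat(E[empty U error]) = {Grant, Check, Load, Req, Recv, Store}
EF E[empty U error]: least fixpoint, start Z0 = {Grant, Check, Load, Req, Recv, Store}, add states with some successor in Z. Z1 = {Grant, Check, Load, Req, Recv, Store, Crit}; fixed.
Sat(EF E[empty U error]) = {Grant, Check, Load, Req, Recv, Store, Crit}
AF (EF E[empty U error]): least fixpoint, start Z0 = {Grant, Check, Load, Req, Recv, Store, Crit}, add states with every successor in Z. Already a fixed point.
Sat(AF (EF E[empty U error])) = {Grant, Check, Load, Req, Recv, Store, Crit}
|Sat(AF (EF E[empty U error]))| = |{Grant, Check, Load, Req, Recv, Store, Crit}| = 7.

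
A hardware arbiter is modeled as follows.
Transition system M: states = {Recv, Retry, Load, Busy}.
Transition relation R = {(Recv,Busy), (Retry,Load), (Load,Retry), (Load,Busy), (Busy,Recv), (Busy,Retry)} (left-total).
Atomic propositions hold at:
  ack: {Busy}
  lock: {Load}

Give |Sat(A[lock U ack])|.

A[lock U ack]: least fixpoint, start Z0 = Sat(ack) = {Busy}, add states in Sat(lock) with every successor in Z. Already a fixed point.
Sat(A[lock U ack]) = {Busy}
|Sat(A[lock U ack])| = |{Busy}| = 1.

1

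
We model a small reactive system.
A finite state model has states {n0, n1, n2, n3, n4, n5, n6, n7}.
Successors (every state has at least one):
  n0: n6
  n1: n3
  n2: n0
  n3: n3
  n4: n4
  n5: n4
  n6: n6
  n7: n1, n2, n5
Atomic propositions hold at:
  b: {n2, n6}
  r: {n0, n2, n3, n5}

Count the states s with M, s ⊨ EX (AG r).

2

AG r: greatest fixpoint, start Z0 = {n0, n2, n3, n5}, keep only states in Sat with every successor in Z. Z1 = {n2, n3}; Z2 = {n3}; fixed.
Sat(AG r) = {n3}
Sat(EX (AG r)) = {s : some successor in {n3}} = {n1, n3}
|Sat(EX (AG r))| = |{n1, n3}| = 2.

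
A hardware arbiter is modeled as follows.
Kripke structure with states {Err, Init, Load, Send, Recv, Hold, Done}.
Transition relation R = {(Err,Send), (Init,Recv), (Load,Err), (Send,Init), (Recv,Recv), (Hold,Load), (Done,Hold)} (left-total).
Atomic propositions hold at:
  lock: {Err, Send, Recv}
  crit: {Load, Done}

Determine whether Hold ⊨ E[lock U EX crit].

Sat(EX crit) = {s : some successor in {Load, Done}} = {Hold}
E[lock U EX crit]: least fixpoint, start Z0 = Sat(EX crit) = {Hold}, add states in Sat(lock) with some successor in Z. Already a fixed point.
Sat(E[lock U EX crit]) = {Hold}
Hold ∈ Sat(E[lock U EX crit]) = {Hold}, so the formula holds at Hold.

Yes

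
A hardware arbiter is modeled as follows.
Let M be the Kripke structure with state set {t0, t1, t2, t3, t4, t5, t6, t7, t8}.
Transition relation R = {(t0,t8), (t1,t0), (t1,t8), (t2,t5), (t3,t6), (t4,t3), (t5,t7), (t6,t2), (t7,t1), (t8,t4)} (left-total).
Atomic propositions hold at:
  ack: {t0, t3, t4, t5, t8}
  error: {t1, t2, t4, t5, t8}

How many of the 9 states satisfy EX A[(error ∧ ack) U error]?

6

Sat(error ∧ ack) = {t4, t5, t8}
A[(error ∧ ack) U error]: least fixpoint, start Z0 = Sat(error) = {t1, t2, t4, t5, t8}, add states in Sat(error ∧ ack) with every successor in Z. Already a fixed point.
Sat(A[(error ∧ ack) U error]) = {t1, t2, t4, t5, t8}
Sat(EX A[(error ∧ ack) U error]) = {s : some successor in {t1, t2, t4, t5, t8}} = {t0, t1, t2, t6, t7, t8}
|Sat(EX A[(error ∧ ack) U error])| = |{t0, t1, t2, t6, t7, t8}| = 6.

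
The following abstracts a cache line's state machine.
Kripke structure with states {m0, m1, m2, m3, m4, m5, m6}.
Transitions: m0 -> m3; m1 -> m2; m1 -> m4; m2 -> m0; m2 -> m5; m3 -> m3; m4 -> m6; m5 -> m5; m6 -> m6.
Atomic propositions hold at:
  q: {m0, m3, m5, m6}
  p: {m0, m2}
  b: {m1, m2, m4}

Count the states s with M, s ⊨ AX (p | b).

Sat(p | b) = {m0, m1, m2, m4}
Sat(AX (p | b)) = {s : every successor in {m0, m1, m2, m4}} = {m1}
|Sat(AX (p | b))| = |{m1}| = 1.

1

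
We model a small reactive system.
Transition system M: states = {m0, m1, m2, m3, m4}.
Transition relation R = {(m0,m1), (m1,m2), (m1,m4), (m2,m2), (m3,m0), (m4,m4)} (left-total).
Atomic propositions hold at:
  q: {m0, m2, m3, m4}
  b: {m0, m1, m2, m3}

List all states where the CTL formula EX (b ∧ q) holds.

{m1, m2, m3}

Sat(b ∧ q) = {m0, m2, m3}
Sat(EX (b ∧ q)) = {s : some successor in {m0, m2, m3}} = {m1, m2, m3}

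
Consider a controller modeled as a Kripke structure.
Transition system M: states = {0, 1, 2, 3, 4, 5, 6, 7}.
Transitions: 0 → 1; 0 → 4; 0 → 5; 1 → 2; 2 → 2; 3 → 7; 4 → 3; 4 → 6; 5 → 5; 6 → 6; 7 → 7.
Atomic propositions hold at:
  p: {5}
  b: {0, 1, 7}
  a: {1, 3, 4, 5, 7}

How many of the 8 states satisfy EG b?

1

EG b: greatest fixpoint, start Z0 = {0, 1, 7}, keep only states in Sat with some successor in Z. Z1 = {0, 7}; Z2 = {7}; fixed.
Sat(EG b) = {7}
|Sat(EG b)| = |{7}| = 1.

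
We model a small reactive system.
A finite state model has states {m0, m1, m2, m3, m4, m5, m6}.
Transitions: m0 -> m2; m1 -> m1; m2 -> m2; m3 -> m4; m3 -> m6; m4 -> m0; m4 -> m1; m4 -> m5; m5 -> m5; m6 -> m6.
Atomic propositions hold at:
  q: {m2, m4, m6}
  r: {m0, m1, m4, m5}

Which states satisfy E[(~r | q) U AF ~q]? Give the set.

Sat(~r) = {m2, m3, m6}
Sat(~r | q) = {m2, m3, m4, m6}
Sat(~q) = {m0, m1, m3, m5}
AF ~q: least fixpoint, start Z0 = {m0, m1, m3, m5}, add states with every successor in Z. Z1 = {m0, m1, m3, m4, m5}; fixed.
Sat(AF ~q) = {m0, m1, m3, m4, m5}
E[(~r | q) U AF ~q]: least fixpoint, start Z0 = Sat(AF ~q) = {m0, m1, m3, m4, m5}, add states in Sat(~r | q) with some successor in Z. Already a fixed point.
Sat(E[(~r | q) U AF ~q]) = {m0, m1, m3, m4, m5}

{m0, m1, m3, m4, m5}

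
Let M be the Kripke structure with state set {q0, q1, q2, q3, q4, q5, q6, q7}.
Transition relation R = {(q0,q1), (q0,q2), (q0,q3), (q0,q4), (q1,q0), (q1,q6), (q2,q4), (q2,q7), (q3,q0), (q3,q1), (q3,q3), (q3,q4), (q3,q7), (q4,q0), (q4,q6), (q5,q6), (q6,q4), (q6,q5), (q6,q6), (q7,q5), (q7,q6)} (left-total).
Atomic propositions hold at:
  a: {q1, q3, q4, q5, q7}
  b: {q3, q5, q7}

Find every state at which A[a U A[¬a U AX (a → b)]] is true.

Sat(¬a) = {q0, q2, q6}
Sat(a → b) = {q0, q2, q3, q5, q6, q7}
Sat(AX (a → b)) = {s : every successor in {q0, q2, q3, q5, q6, q7}} = {q1, q4, q5, q7}
A[¬a U AX (a → b)]: least fixpoint, start Z0 = Sat(AX (a → b)) = {q1, q4, q5, q7}, add states in Sat(¬a) with every successor in Z. Z1 = {q1, q2, q4, q5, q7}; fixed.
Sat(A[¬a U AX (a → b)]) = {q1, q2, q4, q5, q7}
A[a U A[¬a U AX (a → b)]]: least fixpoint, start Z0 = Sat(A[¬a U AX (a → b)]) = {q1, q2, q4, q5, q7}, add states in Sat(a) with every successor in Z. Already a fixed point.
Sat(A[a U A[¬a U AX (a → b)]]) = {q1, q2, q4, q5, q7}

{q1, q2, q4, q5, q7}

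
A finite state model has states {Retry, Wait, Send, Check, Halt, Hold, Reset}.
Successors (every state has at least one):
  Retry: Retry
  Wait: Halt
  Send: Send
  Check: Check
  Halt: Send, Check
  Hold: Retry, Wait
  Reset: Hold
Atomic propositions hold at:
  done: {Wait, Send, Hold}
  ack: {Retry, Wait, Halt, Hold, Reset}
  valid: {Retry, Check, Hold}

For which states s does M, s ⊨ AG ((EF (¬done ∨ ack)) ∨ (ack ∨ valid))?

Sat(¬done) = {Retry, Check, Halt, Reset}
Sat(¬done ∨ ack) = {Retry, Wait, Check, Halt, Hold, Reset}
EF (¬done ∨ ack): least fixpoint, start Z0 = {Retry, Wait, Check, Halt, Hold, Reset}, add states with some successor in Z. Already a fixed point.
Sat(EF (¬done ∨ ack)) = {Retry, Wait, Check, Halt, Hold, Reset}
Sat(ack ∨ valid) = {Retry, Wait, Check, Halt, Hold, Reset}
Sat((EF (¬done ∨ ack)) ∨ (ack ∨ valid)) = {Retry, Wait, Check, Halt, Hold, Reset}
AG ((EF (¬done ∨ ack)) ∨ (ack ∨ valid)): greatest fixpoint, start Z0 = {Retry, Wait, Check, Halt, Hold, Reset}, keep only states in Sat with every successor in Z. Z1 = {Retry, Wait, Check, Hold, Reset}; Z2 = {Retry, Check, Hold, Reset}; Z3 = {Retry, Check, Reset}; Z4 = {Retry, Check}; fixed.
Sat(AG ((EF (¬done ∨ ack)) ∨ (ack ∨ valid))) = {Retry, Check}

{Retry, Check}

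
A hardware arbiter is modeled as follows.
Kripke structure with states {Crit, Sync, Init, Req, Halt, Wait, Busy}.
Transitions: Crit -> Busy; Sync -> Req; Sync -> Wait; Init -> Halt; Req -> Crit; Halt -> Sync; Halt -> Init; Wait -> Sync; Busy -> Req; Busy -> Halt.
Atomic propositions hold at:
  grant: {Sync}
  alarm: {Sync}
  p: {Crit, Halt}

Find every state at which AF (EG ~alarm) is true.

Sat(~alarm) = {Crit, Init, Req, Halt, Wait, Busy}
EG ~alarm: greatest fixpoint, start Z0 = {Crit, Init, Req, Halt, Wait, Busy}, keep only states in Sat with some successor in Z. Z1 = {Crit, Init, Req, Halt, Busy}; fixed.
Sat(EG ~alarm) = {Crit, Init, Req, Halt, Busy}
AF (EG ~alarm): least fixpoint, start Z0 = {Crit, Init, Req, Halt, Busy}, add states with every successor in Z. Already a fixed point.
Sat(AF (EG ~alarm)) = {Crit, Init, Req, Halt, Busy}

{Crit, Init, Req, Halt, Busy}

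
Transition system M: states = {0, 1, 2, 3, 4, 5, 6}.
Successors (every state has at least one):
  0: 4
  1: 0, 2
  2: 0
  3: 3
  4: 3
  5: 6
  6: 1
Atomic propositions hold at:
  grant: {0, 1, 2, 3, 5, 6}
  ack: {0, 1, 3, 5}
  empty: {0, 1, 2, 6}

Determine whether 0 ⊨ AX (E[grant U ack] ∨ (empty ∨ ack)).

No

E[grant U ack]: least fixpoint, start Z0 = Sat(ack) = {0, 1, 3, 5}, add states in Sat(grant) with some successor in Z. Z1 = {0, 1, 2, 3, 5, 6}; fixed.
Sat(E[grant U ack]) = {0, 1, 2, 3, 5, 6}
Sat(empty ∨ ack) = {0, 1, 2, 3, 5, 6}
Sat(E[grant U ack] ∨ (empty ∨ ack)) = {0, 1, 2, 3, 5, 6}
Sat(AX (E[grant U ack] ∨ (empty ∨ ack))) = {s : every successor in {0, 1, 2, 3, 5, 6}} = {1, 2, 3, 4, 5, 6}
0 ∉ Sat(AX (E[grant U ack] ∨ (empty ∨ ack))) = {1, 2, 3, 4, 5, 6}, so the formula does not hold at 0.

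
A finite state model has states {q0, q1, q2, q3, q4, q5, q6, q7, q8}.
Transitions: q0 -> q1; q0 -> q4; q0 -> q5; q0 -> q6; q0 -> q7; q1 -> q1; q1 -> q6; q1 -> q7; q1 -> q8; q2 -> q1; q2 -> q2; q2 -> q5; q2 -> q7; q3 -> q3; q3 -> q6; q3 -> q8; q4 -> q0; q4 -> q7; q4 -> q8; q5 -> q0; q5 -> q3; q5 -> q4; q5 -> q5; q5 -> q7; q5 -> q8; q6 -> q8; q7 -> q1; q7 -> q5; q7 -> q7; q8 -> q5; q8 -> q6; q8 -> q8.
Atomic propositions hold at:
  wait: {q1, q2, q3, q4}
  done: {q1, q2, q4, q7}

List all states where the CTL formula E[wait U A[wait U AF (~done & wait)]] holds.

Sat(~done) = {q0, q3, q5, q6, q8}
Sat(~done & wait) = {q3}
AF (~done & wait): least fixpoint, start Z0 = {q3}, add states with every successor in Z. Already a fixed point.
Sat(AF (~done & wait)) = {q3}
A[wait U AF (~done & wait)]: least fixpoint, start Z0 = Sat(AF (~done & wait)) = {q3}, add states in Sat(wait) with every successor in Z. Already a fixed point.
Sat(A[wait U AF (~done & wait)]) = {q3}
E[wait U A[wait U AF (~done & wait)]]: least fixpoint, start Z0 = Sat(A[wait U AF (~done & wait)]) = {q3}, add states in Sat(wait) with some successor in Z. Already a fixed point.
Sat(E[wait U A[wait U AF (~done & wait)]]) = {q3}

{q3}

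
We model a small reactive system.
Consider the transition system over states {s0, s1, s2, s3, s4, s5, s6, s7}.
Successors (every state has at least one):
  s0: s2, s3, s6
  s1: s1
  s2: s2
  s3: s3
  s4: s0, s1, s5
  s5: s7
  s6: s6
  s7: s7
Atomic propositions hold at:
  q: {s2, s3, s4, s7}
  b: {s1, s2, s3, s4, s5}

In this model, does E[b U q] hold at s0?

No

E[b U q]: least fixpoint, start Z0 = Sat(q) = {s2, s3, s4, s7}, add states in Sat(b) with some successor in Z. Z1 = {s2, s3, s4, s5, s7}; fixed.
Sat(E[b U q]) = {s2, s3, s4, s5, s7}
s0 ∉ Sat(E[b U q]) = {s2, s3, s4, s5, s7}, so the formula does not hold at s0.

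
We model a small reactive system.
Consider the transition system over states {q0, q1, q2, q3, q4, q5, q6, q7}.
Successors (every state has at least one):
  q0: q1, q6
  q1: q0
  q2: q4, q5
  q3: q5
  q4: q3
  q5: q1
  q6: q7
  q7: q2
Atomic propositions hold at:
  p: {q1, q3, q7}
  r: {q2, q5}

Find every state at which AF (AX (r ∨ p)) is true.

{q2, q3, q4, q5, q6, q7}

Sat(r ∨ p) = {q1, q2, q3, q5, q7}
Sat(AX (r ∨ p)) = {s : every successor in {q1, q2, q3, q5, q7}} = {q3, q4, q5, q6, q7}
AF (AX (r ∨ p)): least fixpoint, start Z0 = {q3, q4, q5, q6, q7}, add states with every successor in Z. Z1 = {q2, q3, q4, q5, q6, q7}; fixed.
Sat(AF (AX (r ∨ p))) = {q2, q3, q4, q5, q6, q7}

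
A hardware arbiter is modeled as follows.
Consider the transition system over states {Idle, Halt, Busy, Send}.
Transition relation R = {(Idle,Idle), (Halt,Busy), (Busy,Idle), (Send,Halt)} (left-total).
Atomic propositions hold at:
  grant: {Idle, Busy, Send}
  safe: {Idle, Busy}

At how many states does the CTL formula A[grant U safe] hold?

A[grant U safe]: least fixpoint, start Z0 = Sat(safe) = {Idle, Busy}, add states in Sat(grant) with every successor in Z. Already a fixed point.
Sat(A[grant U safe]) = {Idle, Busy}
|Sat(A[grant U safe])| = |{Idle, Busy}| = 2.

2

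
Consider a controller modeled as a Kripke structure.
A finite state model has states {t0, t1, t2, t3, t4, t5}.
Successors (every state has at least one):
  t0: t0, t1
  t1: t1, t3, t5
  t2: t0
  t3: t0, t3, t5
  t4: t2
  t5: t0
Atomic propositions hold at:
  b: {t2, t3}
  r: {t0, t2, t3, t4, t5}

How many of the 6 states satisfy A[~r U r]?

Sat(~r) = {t1}
A[~r U r]: least fixpoint, start Z0 = Sat(r) = {t0, t2, t3, t4, t5}, add states in Sat(~r) with every successor in Z. Already a fixed point.
Sat(A[~r U r]) = {t0, t2, t3, t4, t5}
|Sat(A[~r U r])| = |{t0, t2, t3, t4, t5}| = 5.

5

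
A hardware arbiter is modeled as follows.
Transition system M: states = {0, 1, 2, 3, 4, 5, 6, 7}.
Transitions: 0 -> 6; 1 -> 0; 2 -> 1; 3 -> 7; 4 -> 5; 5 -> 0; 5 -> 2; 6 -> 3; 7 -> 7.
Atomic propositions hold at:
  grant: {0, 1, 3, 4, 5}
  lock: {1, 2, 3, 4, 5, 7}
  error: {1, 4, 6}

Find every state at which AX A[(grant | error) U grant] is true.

{0, 1, 2, 4, 6}

Sat(grant | error) = {0, 1, 3, 4, 5, 6}
A[(grant | error) U grant]: least fixpoint, start Z0 = Sat(grant) = {0, 1, 3, 4, 5}, add states in Sat(grant | error) with every successor in Z. Z1 = {0, 1, 3, 4, 5, 6}; fixed.
Sat(A[(grant | error) U grant]) = {0, 1, 3, 4, 5, 6}
Sat(AX A[(grant | error) U grant]) = {s : every successor in {0, 1, 3, 4, 5, 6}} = {0, 1, 2, 4, 6}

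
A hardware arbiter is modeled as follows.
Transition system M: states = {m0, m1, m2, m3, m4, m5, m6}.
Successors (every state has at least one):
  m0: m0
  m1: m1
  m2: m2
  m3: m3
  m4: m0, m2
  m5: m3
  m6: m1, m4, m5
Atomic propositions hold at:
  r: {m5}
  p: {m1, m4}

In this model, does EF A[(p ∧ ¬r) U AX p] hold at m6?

Yes

Sat(¬r) = {m0, m1, m2, m3, m4, m6}
Sat(p ∧ ¬r) = {m1, m4}
Sat(AX p) = {s : every successor in {m1, m4}} = {m1}
A[(p ∧ ¬r) U AX p]: least fixpoint, start Z0 = Sat(AX p) = {m1}, add states in Sat(p ∧ ¬r) with every successor in Z. Already a fixed point.
Sat(A[(p ∧ ¬r) U AX p]) = {m1}
EF A[(p ∧ ¬r) U AX p]: least fixpoint, start Z0 = {m1}, add states with some successor in Z. Z1 = {m1, m6}; fixed.
Sat(EF A[(p ∧ ¬r) U AX p]) = {m1, m6}
m6 ∈ Sat(EF A[(p ∧ ¬r) U AX p]) = {m1, m6}, so the formula holds at m6.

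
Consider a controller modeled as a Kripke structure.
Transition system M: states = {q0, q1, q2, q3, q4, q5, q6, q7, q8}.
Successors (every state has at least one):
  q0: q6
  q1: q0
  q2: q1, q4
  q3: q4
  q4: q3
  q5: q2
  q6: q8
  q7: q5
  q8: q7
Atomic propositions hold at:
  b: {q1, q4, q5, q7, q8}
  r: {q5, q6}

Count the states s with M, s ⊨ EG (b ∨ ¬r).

Sat(¬r) = {q0, q1, q2, q3, q4, q7, q8}
Sat(b ∨ ¬r) = {q0, q1, q2, q3, q4, q5, q7, q8}
EG (b ∨ ¬r): greatest fixpoint, start Z0 = {q0, q1, q2, q3, q4, q5, q7, q8}, keep only states in Sat with some successor in Z. Z1 = {q1, q2, q3, q4, q5, q7, q8}; Z2 = {q2, q3, q4, q5, q7, q8}; fixed.
Sat(EG (b ∨ ¬r)) = {q2, q3, q4, q5, q7, q8}
|Sat(EG (b ∨ ¬r))| = |{q2, q3, q4, q5, q7, q8}| = 6.

6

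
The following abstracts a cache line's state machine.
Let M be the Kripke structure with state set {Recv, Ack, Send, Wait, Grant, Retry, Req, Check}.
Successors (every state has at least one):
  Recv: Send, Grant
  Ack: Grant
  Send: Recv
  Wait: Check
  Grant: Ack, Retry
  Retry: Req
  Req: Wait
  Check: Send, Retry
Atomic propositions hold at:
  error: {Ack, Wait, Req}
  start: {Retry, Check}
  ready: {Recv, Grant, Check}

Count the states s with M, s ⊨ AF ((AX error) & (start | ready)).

1

Sat(AX error) = {s : every successor in {Ack, Wait, Req}} = {Retry, Req}
Sat(start | ready) = {Recv, Grant, Retry, Check}
Sat((AX error) & (start | ready)) = {Retry}
AF ((AX error) & (start | ready)): least fixpoint, start Z0 = {Retry}, add states with every successor in Z. Already a fixed point.
Sat(AF ((AX error) & (start | ready))) = {Retry}
|Sat(AF ((AX error) & (start | ready)))| = |{Retry}| = 1.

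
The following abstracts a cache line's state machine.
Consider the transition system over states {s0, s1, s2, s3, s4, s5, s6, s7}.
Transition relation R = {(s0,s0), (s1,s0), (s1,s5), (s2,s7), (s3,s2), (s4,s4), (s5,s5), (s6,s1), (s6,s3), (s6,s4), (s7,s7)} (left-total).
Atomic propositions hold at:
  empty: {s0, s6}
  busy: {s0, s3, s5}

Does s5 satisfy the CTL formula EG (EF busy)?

EF busy: least fixpoint, start Z0 = {s0, s3, s5}, add states with some successor in Z. Z1 = {s0, s1, s3, s5, s6}; fixed.
Sat(EF busy) = {s0, s1, s3, s5, s6}
EG (EF busy): greatest fixpoint, start Z0 = {s0, s1, s3, s5, s6}, keep only states in Sat with some successor in Z. Z1 = {s0, s1, s5, s6}; fixed.
Sat(EG (EF busy)) = {s0, s1, s5, s6}
s5 ∈ Sat(EG (EF busy)) = {s0, s1, s5, s6}, so the formula holds at s5.

Yes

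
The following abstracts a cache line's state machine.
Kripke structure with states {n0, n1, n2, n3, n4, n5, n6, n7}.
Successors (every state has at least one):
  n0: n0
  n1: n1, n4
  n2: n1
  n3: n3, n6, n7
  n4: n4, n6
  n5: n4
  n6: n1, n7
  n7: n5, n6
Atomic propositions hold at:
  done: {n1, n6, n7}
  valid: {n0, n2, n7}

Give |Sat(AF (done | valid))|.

Sat(done | valid) = {n0, n1, n2, n6, n7}
AF (done | valid): least fixpoint, start Z0 = {n0, n1, n2, n6, n7}, add states with every successor in Z. Already a fixed point.
Sat(AF (done | valid)) = {n0, n1, n2, n6, n7}
|Sat(AF (done | valid))| = |{n0, n1, n2, n6, n7}| = 5.

5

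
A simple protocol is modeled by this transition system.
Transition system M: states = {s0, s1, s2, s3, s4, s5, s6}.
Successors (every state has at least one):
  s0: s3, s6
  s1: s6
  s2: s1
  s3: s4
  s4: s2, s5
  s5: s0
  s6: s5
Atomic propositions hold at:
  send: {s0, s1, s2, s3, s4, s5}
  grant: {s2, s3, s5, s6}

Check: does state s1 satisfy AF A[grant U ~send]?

Yes

Sat(~send) = {s6}
A[grant U ~send]: least fixpoint, start Z0 = Sat(~send) = {s6}, add states in Sat(grant) with every successor in Z. Already a fixed point.
Sat(A[grant U ~send]) = {s6}
AF A[grant U ~send]: least fixpoint, start Z0 = {s6}, add states with every successor in Z. Z1 = {s1, s6}; Z2 = {s1, s2, s6}; fixed.
Sat(AF A[grant U ~send]) = {s1, s2, s6}
s1 ∈ Sat(AF A[grant U ~send]) = {s1, s2, s6}, so the formula holds at s1.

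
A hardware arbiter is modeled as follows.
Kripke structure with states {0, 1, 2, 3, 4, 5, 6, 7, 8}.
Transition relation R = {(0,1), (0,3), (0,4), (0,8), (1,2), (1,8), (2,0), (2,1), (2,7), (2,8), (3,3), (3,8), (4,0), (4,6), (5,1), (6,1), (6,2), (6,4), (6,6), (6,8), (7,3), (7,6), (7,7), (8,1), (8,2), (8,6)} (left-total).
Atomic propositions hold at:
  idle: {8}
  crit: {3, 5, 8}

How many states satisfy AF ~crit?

Sat(~crit) = {0, 1, 2, 4, 6, 7}
AF ~crit: least fixpoint, start Z0 = {0, 1, 2, 4, 6, 7}, add states with every successor in Z. Z1 = {0, 1, 2, 4, 5, 6, 7, 8}; fixed.
Sat(AF ~crit) = {0, 1, 2, 4, 5, 6, 7, 8}
|Sat(AF ~crit)| = |{0, 1, 2, 4, 5, 6, 7, 8}| = 8.

8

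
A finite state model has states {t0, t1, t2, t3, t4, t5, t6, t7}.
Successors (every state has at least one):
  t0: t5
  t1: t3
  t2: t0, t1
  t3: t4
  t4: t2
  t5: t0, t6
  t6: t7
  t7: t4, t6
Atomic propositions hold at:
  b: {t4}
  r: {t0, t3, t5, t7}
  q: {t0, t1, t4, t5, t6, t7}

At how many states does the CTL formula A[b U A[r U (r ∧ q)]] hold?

Sat(r ∧ q) = {t0, t5, t7}
A[r U (r ∧ q)]: least fixpoint, start Z0 = Sat((r ∧ q)) = {t0, t5, t7}, add states in Sat(r) with every successor in Z. Already a fixed point.
Sat(A[r U (r ∧ q)]) = {t0, t5, t7}
A[b U A[r U (r ∧ q)]]: least fixpoint, start Z0 = Sat(A[r U (r ∧ q)]) = {t0, t5, t7}, add states in Sat(b) with every successor in Z. Already a fixed point.
Sat(A[b U A[r U (r ∧ q)]]) = {t0, t5, t7}
|Sat(A[b U A[r U (r ∧ q)]])| = |{t0, t5, t7}| = 3.

3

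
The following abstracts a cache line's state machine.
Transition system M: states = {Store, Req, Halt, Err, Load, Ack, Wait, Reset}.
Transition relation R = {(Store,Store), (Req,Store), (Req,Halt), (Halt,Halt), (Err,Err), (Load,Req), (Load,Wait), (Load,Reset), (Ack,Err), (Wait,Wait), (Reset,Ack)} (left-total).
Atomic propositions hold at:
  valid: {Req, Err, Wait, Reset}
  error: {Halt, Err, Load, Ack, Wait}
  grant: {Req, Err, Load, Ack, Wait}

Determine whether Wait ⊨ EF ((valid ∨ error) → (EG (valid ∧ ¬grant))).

No

Sat(valid ∨ error) = {Req, Halt, Err, Load, Ack, Wait, Reset}
Sat(¬grant) = {Store, Halt, Reset}
Sat(valid ∧ ¬grant) = {Reset}
EG (valid ∧ ¬grant): greatest fixpoint, start Z0 = {Reset}, keep only states in Sat with some successor in Z. Z1 = ∅; fixed.
Sat(EG (valid ∧ ¬grant)) = ∅
Sat((valid ∨ error) → (EG (valid ∧ ¬grant))) = {Store}
EF ((valid ∨ error) → (EG (valid ∧ ¬grant))): least fixpoint, start Z0 = {Store}, add states with some successor in Z. Z1 = {Store, Req}; Z2 = {Store, Req, Load}; fixed.
Sat(EF ((valid ∨ error) → (EG (valid ∧ ¬grant)))) = {Store, Req, Load}
Wait ∉ Sat(EF ((valid ∨ error) → (EG (valid ∧ ¬grant)))) = {Store, Req, Load}, so the formula does not hold at Wait.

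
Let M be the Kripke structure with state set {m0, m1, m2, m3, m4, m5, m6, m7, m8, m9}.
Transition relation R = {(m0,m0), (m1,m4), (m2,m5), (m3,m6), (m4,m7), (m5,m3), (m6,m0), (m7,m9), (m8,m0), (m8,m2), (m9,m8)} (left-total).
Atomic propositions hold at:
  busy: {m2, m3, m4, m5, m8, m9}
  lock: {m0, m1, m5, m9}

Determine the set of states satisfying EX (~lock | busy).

{m1, m2, m3, m4, m5, m7, m8, m9}

Sat(~lock) = {m2, m3, m4, m6, m7, m8}
Sat(~lock | busy) = {m2, m3, m4, m5, m6, m7, m8, m9}
Sat(EX (~lock | busy)) = {s : some successor in {m2, m3, m4, m5, m6, m7, m8, m9}} = {m1, m2, m3, m4, m5, m7, m8, m9}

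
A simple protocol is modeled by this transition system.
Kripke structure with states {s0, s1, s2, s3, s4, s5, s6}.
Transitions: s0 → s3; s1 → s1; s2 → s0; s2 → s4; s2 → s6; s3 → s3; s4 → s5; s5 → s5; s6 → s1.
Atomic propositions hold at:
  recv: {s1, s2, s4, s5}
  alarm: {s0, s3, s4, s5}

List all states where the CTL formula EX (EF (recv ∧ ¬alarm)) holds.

{s1, s2, s6}

Sat(¬alarm) = {s1, s2, s6}
Sat(recv ∧ ¬alarm) = {s1, s2}
EF (recv ∧ ¬alarm): least fixpoint, start Z0 = {s1, s2}, add states with some successor in Z. Z1 = {s1, s2, s6}; fixed.
Sat(EF (recv ∧ ¬alarm)) = {s1, s2, s6}
Sat(EX (EF (recv ∧ ¬alarm))) = {s : some successor in {s1, s2, s6}} = {s1, s2, s6}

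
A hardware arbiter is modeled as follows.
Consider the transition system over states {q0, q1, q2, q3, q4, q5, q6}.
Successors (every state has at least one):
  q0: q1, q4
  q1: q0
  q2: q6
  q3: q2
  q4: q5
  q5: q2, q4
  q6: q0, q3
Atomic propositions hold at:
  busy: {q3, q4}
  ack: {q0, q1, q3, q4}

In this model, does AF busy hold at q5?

No

AF busy: least fixpoint, start Z0 = {q3, q4}, add states with every successor in Z. Already a fixed point.
Sat(AF busy) = {q3, q4}
q5 ∉ Sat(AF busy) = {q3, q4}, so the formula does not hold at q5.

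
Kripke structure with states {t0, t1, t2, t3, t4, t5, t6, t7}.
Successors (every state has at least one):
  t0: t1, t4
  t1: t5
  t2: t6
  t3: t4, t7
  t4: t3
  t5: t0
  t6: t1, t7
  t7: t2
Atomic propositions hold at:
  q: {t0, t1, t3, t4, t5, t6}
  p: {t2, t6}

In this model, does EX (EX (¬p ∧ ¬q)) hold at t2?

Yes

Sat(¬p) = {t0, t1, t3, t4, t5, t7}
Sat(¬q) = {t2, t7}
Sat(¬p ∧ ¬q) = {t7}
Sat(EX (¬p ∧ ¬q)) = {s : some successor in {t7}} = {t3, t6}
Sat(EX (EX (¬p ∧ ¬q))) = {s : some successor in {t3, t6}} = {t2, t4}
t2 ∈ Sat(EX (EX (¬p ∧ ¬q))) = {t2, t4}, so the formula holds at t2.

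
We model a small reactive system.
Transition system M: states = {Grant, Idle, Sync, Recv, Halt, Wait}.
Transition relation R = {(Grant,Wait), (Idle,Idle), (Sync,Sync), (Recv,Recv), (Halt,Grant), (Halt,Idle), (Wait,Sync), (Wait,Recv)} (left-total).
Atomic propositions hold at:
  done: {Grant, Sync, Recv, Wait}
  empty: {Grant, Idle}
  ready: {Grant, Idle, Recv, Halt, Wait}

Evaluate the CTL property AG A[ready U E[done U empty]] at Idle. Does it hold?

E[done U empty]: least fixpoint, start Z0 = Sat(empty) = {Grant, Idle}, add states in Sat(done) with some successor in Z. Already a fixed point.
Sat(E[done U empty]) = {Grant, Idle}
A[ready U E[done U empty]]: least fixpoint, start Z0 = Sat(E[done U empty]) = {Grant, Idle}, add states in Sat(ready) with every successor in Z. Z1 = {Grant, Idle, Halt}; fixed.
Sat(A[ready U E[done U empty]]) = {Grant, Idle, Halt}
AG A[ready U E[done U empty]]: greatest fixpoint, start Z0 = {Grant, Idle, Halt}, keep only states in Sat with every successor in Z. Z1 = {Idle, Halt}; Z2 = {Idle}; fixed.
Sat(AG A[ready U E[done U empty]]) = {Idle}
Idle ∈ Sat(AG A[ready U E[done U empty]]) = {Idle}, so the formula holds at Idle.

Yes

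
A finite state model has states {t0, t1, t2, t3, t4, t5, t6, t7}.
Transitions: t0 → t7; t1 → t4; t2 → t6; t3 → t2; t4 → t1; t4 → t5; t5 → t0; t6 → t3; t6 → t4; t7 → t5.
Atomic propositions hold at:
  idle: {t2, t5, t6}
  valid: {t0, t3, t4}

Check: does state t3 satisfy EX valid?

No

Sat(EX valid) = {s : some successor in {t0, t3, t4}} = {t1, t5, t6}
t3 ∉ Sat(EX valid) = {t1, t5, t6}, so the formula does not hold at t3.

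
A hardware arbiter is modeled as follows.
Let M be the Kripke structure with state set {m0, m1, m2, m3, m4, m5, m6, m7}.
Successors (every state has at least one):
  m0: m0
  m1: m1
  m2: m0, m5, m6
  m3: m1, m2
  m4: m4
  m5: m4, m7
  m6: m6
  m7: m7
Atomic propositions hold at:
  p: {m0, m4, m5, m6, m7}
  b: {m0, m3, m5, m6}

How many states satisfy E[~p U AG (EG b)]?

4

Sat(~p) = {m1, m2, m3}
EG b: greatest fixpoint, start Z0 = {m0, m3, m5, m6}, keep only states in Sat with some successor in Z. Z1 = {m0, m6}; fixed.
Sat(EG b) = {m0, m6}
AG (EG b): greatest fixpoint, start Z0 = {m0, m6}, keep only states in Sat with every successor in Z. Already a fixed point.
Sat(AG (EG b)) = {m0, m6}
E[~p U AG (EG b)]: least fixpoint, start Z0 = Sat(AG (EG b)) = {m0, m6}, add states in Sat(~p) with some successor in Z. Z1 = {m0, m2, m6}; Z2 = {m0, m2, m3, m6}; fixed.
Sat(E[~p U AG (EG b)]) = {m0, m2, m3, m6}
|Sat(E[~p U AG (EG b)])| = |{m0, m2, m3, m6}| = 4.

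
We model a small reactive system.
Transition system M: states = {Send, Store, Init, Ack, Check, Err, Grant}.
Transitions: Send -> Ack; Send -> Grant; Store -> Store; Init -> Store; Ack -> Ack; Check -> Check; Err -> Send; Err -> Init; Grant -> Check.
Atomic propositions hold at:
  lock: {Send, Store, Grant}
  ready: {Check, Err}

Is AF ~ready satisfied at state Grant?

Sat(~ready) = {Send, Store, Init, Ack, Grant}
AF ~ready: least fixpoint, start Z0 = {Send, Store, Init, Ack, Grant}, add states with every successor in Z. Z1 = {Send, Store, Init, Ack, Err, Grant}; fixed.
Sat(AF ~ready) = {Send, Store, Init, Ack, Err, Grant}
Grant ∈ Sat(AF ~ready) = {Send, Store, Init, Ack, Err, Grant}, so the formula holds at Grant.

Yes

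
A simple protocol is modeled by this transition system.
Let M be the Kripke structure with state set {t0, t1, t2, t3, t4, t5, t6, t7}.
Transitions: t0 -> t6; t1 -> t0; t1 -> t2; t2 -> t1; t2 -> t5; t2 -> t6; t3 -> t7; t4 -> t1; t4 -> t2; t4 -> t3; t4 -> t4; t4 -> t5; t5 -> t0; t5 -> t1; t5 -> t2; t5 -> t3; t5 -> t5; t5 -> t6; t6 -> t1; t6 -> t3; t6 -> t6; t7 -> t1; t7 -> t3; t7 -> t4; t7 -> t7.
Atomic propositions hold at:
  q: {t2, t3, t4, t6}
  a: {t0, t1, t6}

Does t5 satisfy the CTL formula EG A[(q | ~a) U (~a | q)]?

Yes

Sat(~a) = {t2, t3, t4, t5, t7}
Sat(q | ~a) = {t2, t3, t4, t5, t6, t7}
Sat(~a | q) = {t2, t3, t4, t5, t6, t7}
A[(q | ~a) U (~a | q)]: least fixpoint, start Z0 = Sat((~a | q)) = {t2, t3, t4, t5, t6, t7}, add states in Sat(q | ~a) with every successor in Z. Already a fixed point.
Sat(A[(q | ~a) U (~a | q)]) = {t2, t3, t4, t5, t6, t7}
EG A[(q | ~a) U (~a | q)]: greatest fixpoint, start Z0 = {t2, t3, t4, t5, t6, t7}, keep only states in Sat with some successor in Z. Already a fixed point.
Sat(EG A[(q | ~a) U (~a | q)]) = {t2, t3, t4, t5, t6, t7}
t5 ∈ Sat(EG A[(q | ~a) U (~a | q)]) = {t2, t3, t4, t5, t6, t7}, so the formula holds at t5.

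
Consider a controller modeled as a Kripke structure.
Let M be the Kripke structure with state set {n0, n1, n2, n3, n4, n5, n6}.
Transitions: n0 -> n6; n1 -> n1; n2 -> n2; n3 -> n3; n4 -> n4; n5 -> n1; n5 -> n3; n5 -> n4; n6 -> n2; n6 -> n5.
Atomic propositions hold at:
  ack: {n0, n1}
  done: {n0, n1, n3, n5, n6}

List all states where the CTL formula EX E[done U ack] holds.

{n0, n1, n5, n6}

E[done U ack]: least fixpoint, start Z0 = Sat(ack) = {n0, n1}, add states in Sat(done) with some successor in Z. Z1 = {n0, n1, n5}; Z2 = {n0, n1, n5, n6}; fixed.
Sat(E[done U ack]) = {n0, n1, n5, n6}
Sat(EX E[done U ack]) = {s : some successor in {n0, n1, n5, n6}} = {n0, n1, n5, n6}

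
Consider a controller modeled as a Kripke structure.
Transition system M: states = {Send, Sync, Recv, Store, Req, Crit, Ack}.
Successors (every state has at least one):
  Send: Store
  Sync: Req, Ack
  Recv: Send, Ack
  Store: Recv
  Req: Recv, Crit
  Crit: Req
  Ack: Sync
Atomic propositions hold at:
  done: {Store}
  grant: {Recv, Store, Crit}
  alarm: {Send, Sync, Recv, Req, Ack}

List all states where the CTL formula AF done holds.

{Send, Store}

AF done: least fixpoint, start Z0 = {Store}, add states with every successor in Z. Z1 = {Send, Store}; fixed.
Sat(AF done) = {Send, Store}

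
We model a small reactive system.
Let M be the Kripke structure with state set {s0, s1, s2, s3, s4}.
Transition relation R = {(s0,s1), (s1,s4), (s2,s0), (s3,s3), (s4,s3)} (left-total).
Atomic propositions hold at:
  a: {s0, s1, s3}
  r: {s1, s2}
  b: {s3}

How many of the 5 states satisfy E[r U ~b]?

Sat(~b) = {s0, s1, s2, s4}
E[r U ~b]: least fixpoint, start Z0 = Sat(~b) = {s0, s1, s2, s4}, add states in Sat(r) with some successor in Z. Already a fixed point.
Sat(E[r U ~b]) = {s0, s1, s2, s4}
|Sat(E[r U ~b])| = |{s0, s1, s2, s4}| = 4.

4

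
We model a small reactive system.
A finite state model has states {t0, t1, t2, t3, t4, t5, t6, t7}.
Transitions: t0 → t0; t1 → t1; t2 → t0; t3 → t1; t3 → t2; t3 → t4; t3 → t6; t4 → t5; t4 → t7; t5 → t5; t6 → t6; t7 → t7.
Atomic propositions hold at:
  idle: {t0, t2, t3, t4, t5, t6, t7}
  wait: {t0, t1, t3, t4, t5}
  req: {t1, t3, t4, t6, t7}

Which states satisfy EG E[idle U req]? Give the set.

{t1, t3, t4, t6, t7}

E[idle U req]: least fixpoint, start Z0 = Sat(req) = {t1, t3, t4, t6, t7}, add states in Sat(idle) with some successor in Z. Already a fixed point.
Sat(E[idle U req]) = {t1, t3, t4, t6, t7}
EG E[idle U req]: greatest fixpoint, start Z0 = {t1, t3, t4, t6, t7}, keep only states in Sat with some successor in Z. Already a fixed point.
Sat(EG E[idle U req]) = {t1, t3, t4, t6, t7}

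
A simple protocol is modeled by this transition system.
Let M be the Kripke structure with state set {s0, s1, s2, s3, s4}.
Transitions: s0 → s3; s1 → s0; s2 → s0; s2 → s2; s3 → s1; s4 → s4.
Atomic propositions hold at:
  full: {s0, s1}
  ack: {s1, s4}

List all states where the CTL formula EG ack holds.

{s4}

EG ack: greatest fixpoint, start Z0 = {s1, s4}, keep only states in Sat with some successor in Z. Z1 = {s4}; fixed.
Sat(EG ack) = {s4}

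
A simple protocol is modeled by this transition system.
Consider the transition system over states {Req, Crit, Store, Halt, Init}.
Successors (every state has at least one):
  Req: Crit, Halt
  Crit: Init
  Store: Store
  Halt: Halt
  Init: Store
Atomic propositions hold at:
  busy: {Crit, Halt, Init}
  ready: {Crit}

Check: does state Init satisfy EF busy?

EF busy: least fixpoint, start Z0 = {Crit, Halt, Init}, add states with some successor in Z. Z1 = {Req, Crit, Halt, Init}; fixed.
Sat(EF busy) = {Req, Crit, Halt, Init}
Init ∈ Sat(EF busy) = {Req, Crit, Halt, Init}, so the formula holds at Init.

Yes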